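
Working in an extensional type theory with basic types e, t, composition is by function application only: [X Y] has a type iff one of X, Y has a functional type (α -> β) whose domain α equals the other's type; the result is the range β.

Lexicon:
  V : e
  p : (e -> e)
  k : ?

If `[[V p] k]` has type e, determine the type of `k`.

(e -> e)

[[V p] k] is required to be e. [V p] : e cannot yield e as functor, so k : (e -> e).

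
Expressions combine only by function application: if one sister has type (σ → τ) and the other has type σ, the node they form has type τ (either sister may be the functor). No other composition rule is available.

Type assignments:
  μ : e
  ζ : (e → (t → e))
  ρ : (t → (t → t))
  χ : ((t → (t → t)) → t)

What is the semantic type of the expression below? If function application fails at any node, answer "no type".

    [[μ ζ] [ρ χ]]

e

[μ ζ]: ζ is (e → (t → e)), μ is e; result (t → e).
[ρ χ]: χ is ((t → (t → t)) → t), ρ is (t → (t → t)); result t.
[[μ ζ] [ρ χ]]: [μ ζ] is (t → e), [ρ χ] is t; result e.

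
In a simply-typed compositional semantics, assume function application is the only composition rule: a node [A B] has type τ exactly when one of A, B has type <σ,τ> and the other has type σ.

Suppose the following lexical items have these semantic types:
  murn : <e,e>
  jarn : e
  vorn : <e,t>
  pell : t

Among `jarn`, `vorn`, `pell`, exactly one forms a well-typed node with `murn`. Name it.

jarn

jarn — combines: murn : <e,e> takes jarn : e as argument, giving e.
vorn : <e,t> — murn needs e; vorn needs e; neither fits.
pell : t — murn needs e; pell needs nothing (atomic); neither fits.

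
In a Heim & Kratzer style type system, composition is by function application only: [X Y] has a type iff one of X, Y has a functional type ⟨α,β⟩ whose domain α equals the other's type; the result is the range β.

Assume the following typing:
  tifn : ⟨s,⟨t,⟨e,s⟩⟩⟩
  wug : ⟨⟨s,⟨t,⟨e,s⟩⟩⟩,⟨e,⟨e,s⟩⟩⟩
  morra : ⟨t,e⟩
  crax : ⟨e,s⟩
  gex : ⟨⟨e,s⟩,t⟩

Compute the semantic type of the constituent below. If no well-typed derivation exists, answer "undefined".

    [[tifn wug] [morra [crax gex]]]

⟨e,s⟩

[tifn wug]: functor wug : ⟨⟨s,⟨t,⟨e,s⟩⟩⟩,⟨e,⟨e,s⟩⟩⟩, argument tifn : ⟨s,⟨t,⟨e,s⟩⟩⟩; result ⟨e,⟨e,s⟩⟩.
[crax gex]: functor gex : ⟨⟨e,s⟩,t⟩, argument crax : ⟨e,s⟩; result t.
[morra [crax gex]]: functor morra : ⟨t,e⟩, argument [crax gex] : t; result e.
[[tifn wug] [morra [crax gex]]]: functor [tifn wug] : ⟨e,⟨e,s⟩⟩, argument [morra [crax gex]] : e; result ⟨e,s⟩.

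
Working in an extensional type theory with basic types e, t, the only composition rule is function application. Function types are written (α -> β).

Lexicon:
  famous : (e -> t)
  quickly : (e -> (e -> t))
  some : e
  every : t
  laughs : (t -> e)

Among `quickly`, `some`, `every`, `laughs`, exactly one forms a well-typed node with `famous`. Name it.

quickly : (e -> (e -> t)) — no; famous wants e, and quickly wants e.
some — combines: famous : (e -> t) takes some : e as argument, giving t.
every : t — no; famous wants e, and every wants nothing (atomic).
laughs : (t -> e) — no; famous wants e, and laughs wants t.

some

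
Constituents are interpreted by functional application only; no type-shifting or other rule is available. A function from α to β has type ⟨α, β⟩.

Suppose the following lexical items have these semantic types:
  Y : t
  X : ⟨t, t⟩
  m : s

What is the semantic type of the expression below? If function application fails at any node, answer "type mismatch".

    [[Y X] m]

type mismatch

At [Y X], X : ⟨t, t⟩ takes Y : t, giving t.
[[Y X] m]: t with s — neither is a function whose domain matches the other; composition fails here.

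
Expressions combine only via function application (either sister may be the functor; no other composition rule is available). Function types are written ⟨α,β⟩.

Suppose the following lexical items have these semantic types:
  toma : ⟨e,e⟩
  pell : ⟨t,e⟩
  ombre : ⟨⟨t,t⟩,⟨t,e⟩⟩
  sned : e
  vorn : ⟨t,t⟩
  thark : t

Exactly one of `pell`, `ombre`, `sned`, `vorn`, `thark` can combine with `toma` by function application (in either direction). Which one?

pell : ⟨t,e⟩ — toma needs e; pell needs t; neither fits.
ombre : ⟨⟨t,t⟩,⟨t,e⟩⟩ — toma needs e; ombre needs ⟨t,t⟩; neither fits.
sned — combines: toma : ⟨e,e⟩ takes sned : e as argument, giving e.
vorn : ⟨t,t⟩ — toma needs e; vorn needs t; neither fits.
thark : t — toma needs e; thark needs nothing (atomic); neither fits.

sned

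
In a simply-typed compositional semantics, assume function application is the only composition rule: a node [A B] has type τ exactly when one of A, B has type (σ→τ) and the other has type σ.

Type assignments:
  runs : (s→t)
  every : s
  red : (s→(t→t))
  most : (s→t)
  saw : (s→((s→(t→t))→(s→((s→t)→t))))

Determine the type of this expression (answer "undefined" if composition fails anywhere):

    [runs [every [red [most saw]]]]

undefined

[most saw]: (s→t) and (s→((s→(t→t))→(s→((s→t)→t)))) cannot combine by function application — type clash.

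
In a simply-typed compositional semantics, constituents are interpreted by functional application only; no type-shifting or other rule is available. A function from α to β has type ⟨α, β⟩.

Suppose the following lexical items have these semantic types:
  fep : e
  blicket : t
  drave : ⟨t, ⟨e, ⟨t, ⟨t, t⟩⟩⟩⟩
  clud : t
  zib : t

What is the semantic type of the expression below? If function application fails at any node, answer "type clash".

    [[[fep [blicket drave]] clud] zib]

[blicket drave] — drave of type ⟨t, ⟨e, ⟨t, ⟨t, t⟩⟩⟩⟩ combines with blicket of type t: type ⟨e, ⟨t, ⟨t, t⟩⟩⟩.
[fep [blicket drave]] — [blicket drave] of type ⟨e, ⟨t, ⟨t, t⟩⟩⟩ combines with fep of type e: type ⟨t, ⟨t, t⟩⟩.
[[fep [blicket drave]] clud] — [fep [blicket drave]] of type ⟨t, ⟨t, t⟩⟩ combines with clud of type t: type ⟨t, t⟩.
[[[fep [blicket drave]] clud] zib] — [[fep [blicket drave]] clud] of type ⟨t, t⟩ combines with zib of type t: type t.

t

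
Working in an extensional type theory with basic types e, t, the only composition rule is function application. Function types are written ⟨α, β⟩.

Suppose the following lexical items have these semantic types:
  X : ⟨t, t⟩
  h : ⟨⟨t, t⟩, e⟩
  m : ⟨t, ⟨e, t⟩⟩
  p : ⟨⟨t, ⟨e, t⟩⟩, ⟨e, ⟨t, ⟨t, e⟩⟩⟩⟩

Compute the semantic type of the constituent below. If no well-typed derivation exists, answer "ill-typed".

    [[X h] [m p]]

[X h]: functor h : ⟨⟨t, t⟩, e⟩, argument X : ⟨t, t⟩; result e.
[m p]: functor p : ⟨⟨t, ⟨e, t⟩⟩, ⟨e, ⟨t, ⟨t, e⟩⟩⟩⟩, argument m : ⟨t, ⟨e, t⟩⟩; result ⟨e, ⟨t, ⟨t, e⟩⟩⟩.
[[X h] [m p]]: functor [m p] : ⟨e, ⟨t, ⟨t, e⟩⟩⟩, argument [X h] : e; result ⟨t, ⟨t, e⟩⟩.

⟨t, ⟨t, e⟩⟩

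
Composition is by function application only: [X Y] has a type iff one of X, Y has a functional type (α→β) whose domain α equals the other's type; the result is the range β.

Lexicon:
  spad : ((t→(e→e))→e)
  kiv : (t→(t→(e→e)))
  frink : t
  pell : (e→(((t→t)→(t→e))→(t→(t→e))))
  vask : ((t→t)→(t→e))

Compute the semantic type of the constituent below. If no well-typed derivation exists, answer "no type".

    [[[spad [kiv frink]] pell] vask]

At [kiv frink], kiv : (t→(t→(e→e))) takes frink : t, giving (t→(e→e)).
At [spad [kiv frink]], spad : ((t→(e→e))→e) takes [kiv frink] : (t→(e→e)), giving e.
At [[spad [kiv frink]] pell], pell : (e→(((t→t)→(t→e))→(t→(t→e)))) takes [spad [kiv frink]] : e, giving (((t→t)→(t→e))→(t→(t→e))).
At [[[spad [kiv frink]] pell] vask], [[spad [kiv frink]] pell] : (((t→t)→(t→e))→(t→(t→e))) takes vask : ((t→t)→(t→e)), giving (t→(t→e)).

(t→(t→e))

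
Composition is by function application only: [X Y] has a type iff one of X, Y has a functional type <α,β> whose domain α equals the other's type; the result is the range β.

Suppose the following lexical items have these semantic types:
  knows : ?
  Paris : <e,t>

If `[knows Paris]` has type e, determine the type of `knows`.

[knows Paris] must have type e. The sister Paris has type <e,t>; that is not a function onto e, so knows must be the functor, of type <<e,t>,e>.

<<e,t>,e>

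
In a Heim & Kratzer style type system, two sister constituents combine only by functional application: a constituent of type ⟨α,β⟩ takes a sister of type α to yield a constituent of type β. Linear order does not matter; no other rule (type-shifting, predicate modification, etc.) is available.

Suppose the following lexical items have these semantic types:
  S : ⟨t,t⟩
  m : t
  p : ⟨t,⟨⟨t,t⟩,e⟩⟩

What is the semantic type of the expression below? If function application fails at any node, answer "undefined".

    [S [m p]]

[m p]: functor p : ⟨t,⟨⟨t,t⟩,e⟩⟩, argument m : t; result ⟨⟨t,t⟩,e⟩.
[S [m p]]: functor [m p] : ⟨⟨t,t⟩,e⟩, argument S : ⟨t,t⟩; result e.

e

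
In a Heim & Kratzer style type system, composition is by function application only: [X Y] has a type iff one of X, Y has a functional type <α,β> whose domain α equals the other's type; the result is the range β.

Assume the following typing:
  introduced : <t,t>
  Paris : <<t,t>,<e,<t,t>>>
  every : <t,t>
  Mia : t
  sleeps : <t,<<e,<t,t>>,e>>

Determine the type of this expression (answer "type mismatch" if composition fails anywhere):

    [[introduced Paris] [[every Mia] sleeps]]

[introduced Paris]: Paris is <<t,t>,<e,<t,t>>>, introduced is <t,t>; result <e,<t,t>>.
[every Mia]: every is <t,t>, Mia is t; result t.
[[every Mia] sleeps]: sleeps is <t,<<e,<t,t>>,e>>, [every Mia] is t; result <<e,<t,t>>,e>.
[[introduced Paris] [[every Mia] sleeps]]: [[every Mia] sleeps] is <<e,<t,t>>,e>, [introduced Paris] is <e,<t,t>>; result e.

e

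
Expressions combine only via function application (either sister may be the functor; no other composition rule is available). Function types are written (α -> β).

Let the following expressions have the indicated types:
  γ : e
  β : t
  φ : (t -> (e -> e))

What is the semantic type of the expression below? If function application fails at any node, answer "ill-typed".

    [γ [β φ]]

[β φ]: (t -> (e -> e)) applied to t yields (e -> e).
[γ [β φ]]: (e -> e) applied to e yields e.

e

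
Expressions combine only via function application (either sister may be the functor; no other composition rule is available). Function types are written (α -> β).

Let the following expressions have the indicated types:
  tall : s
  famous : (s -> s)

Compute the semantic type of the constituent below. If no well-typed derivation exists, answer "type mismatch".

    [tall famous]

s

[tall famous]: famous is (s -> s), tall is s; result s.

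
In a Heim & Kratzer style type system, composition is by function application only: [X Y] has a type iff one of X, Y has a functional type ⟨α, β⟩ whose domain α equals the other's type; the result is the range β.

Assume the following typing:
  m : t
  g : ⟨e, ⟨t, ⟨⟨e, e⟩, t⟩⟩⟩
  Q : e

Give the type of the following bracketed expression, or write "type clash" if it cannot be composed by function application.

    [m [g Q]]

⟨⟨e, e⟩, t⟩

[g Q]: g is ⟨e, ⟨t, ⟨⟨e, e⟩, t⟩⟩⟩, Q is e; result ⟨t, ⟨⟨e, e⟩, t⟩⟩.
[m [g Q]]: [g Q] is ⟨t, ⟨⟨e, e⟩, t⟩⟩, m is t; result ⟨⟨e, e⟩, t⟩.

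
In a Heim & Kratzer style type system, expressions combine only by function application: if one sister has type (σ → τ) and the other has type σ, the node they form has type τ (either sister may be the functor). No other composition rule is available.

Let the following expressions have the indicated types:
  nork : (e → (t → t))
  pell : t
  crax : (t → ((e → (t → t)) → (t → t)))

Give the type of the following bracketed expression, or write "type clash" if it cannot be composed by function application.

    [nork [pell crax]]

At [pell crax], crax : (t → ((e → (t → t)) → (t → t))) takes pell : t, giving ((e → (t → t)) → (t → t)).
At [nork [pell crax]], [pell crax] : ((e → (t → t)) → (t → t)) takes nork : (e → (t → t)), giving (t → t).

(t → t)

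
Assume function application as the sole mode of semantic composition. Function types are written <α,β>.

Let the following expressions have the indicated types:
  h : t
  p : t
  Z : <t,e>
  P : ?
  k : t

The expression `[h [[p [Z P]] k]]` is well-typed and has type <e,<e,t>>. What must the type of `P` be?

[h [[p [Z P]] k]] must have type <e,<e,t>>. The sister h has type t; that is not a function onto <e,<e,t>>, so [[p [Z P]] k] must be the functor, of type <t,<e,<e,t>>>.
[[p [Z P]] k] must have type <t,<e,<e,t>>>. The sister k has type t; that is not a function onto <t,<e,<e,t>>>, so [p [Z P]] must be the functor, of type <t,<t,<e,<e,t>>>>.
[p [Z P]] must have type <t,<t,<e,<e,t>>>>. The sister p has type t; that is not a function onto <t,<t,<e,<e,t>>>>, so [Z P] must be the functor, of type <t,<t,<t,<e,<e,t>>>>>.
[Z P] must have type <t,<t,<t,<e,<e,t>>>>>. The sister Z has type <t,e>; that is not a function onto <t,<t,<t,<e,<e,t>>>>>, so P must be the functor, of type <<t,e>,<t,<t,<t,<e,<e,t>>>>>>.

<<t,e>,<t,<t,<t,<e,<e,t>>>>>>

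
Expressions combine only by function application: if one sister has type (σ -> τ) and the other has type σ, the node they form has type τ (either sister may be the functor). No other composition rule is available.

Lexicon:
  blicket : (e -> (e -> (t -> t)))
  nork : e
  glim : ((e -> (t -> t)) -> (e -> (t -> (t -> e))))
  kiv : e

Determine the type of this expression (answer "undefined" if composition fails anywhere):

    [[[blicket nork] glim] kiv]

(t -> (t -> e))

At [blicket nork], blicket : (e -> (e -> (t -> t))) takes nork : e, giving (e -> (t -> t)).
At [[blicket nork] glim], glim : ((e -> (t -> t)) -> (e -> (t -> (t -> e)))) takes [blicket nork] : (e -> (t -> t)), giving (e -> (t -> (t -> e))).
At [[[blicket nork] glim] kiv], [[blicket nork] glim] : (e -> (t -> (t -> e))) takes kiv : e, giving (t -> (t -> e)).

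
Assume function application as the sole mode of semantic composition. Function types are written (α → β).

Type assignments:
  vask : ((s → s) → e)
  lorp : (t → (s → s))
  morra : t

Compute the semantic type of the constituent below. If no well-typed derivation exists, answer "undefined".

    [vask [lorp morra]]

[lorp morra] — lorp of type (t → (s → s)) combines with morra of type t: type (s → s).
[vask [lorp morra]] — vask of type ((s → s) → e) combines with [lorp morra] of type (s → s): type e.

e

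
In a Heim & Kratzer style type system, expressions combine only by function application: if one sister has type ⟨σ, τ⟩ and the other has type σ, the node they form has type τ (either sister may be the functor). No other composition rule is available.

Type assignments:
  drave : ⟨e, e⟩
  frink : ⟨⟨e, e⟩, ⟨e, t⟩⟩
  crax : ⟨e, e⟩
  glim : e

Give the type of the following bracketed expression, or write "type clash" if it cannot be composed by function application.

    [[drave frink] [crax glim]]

t

[drave frink] — frink of type ⟨⟨e, e⟩, ⟨e, t⟩⟩ combines with drave of type ⟨e, e⟩: type ⟨e, t⟩.
[crax glim] — crax of type ⟨e, e⟩ combines with glim of type e: type e.
[[drave frink] [crax glim]] — [drave frink] of type ⟨e, t⟩ combines with [crax glim] of type e: type t.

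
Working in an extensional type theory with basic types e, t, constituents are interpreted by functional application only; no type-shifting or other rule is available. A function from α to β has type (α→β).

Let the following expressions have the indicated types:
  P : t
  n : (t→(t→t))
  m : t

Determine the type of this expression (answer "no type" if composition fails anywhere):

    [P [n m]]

t

[n m] — n of type (t→(t→t)) combines with m of type t: type (t→t).
[P [n m]] — [n m] of type (t→t) combines with P of type t: type t.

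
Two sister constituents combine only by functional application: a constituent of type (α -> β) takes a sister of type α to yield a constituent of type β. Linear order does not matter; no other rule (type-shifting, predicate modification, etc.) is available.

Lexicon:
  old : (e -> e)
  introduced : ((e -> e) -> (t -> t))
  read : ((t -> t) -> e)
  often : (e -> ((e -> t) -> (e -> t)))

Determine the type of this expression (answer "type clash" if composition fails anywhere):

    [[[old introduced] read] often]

((e -> t) -> (e -> t))

[old introduced]: introduced is ((e -> e) -> (t -> t)), old is (e -> e); result (t -> t).
[[old introduced] read]: read is ((t -> t) -> e), [old introduced] is (t -> t); result e.
[[[old introduced] read] often]: often is (e -> ((e -> t) -> (e -> t))), [[old introduced] read] is e; result ((e -> t) -> (e -> t)).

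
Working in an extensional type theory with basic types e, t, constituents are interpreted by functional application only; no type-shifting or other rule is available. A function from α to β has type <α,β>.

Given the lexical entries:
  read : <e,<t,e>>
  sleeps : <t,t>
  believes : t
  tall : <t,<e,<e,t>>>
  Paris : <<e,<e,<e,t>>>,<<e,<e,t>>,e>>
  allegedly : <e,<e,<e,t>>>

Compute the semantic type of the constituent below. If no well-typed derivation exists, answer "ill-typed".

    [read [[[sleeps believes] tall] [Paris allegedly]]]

[sleeps believes]: sleeps is <t,t>, believes is t; result t.
[[sleeps believes] tall]: tall is <t,<e,<e,t>>>, [sleeps believes] is t; result <e,<e,t>>.
[Paris allegedly]: Paris is <<e,<e,<e,t>>>,<<e,<e,t>>,e>>, allegedly is <e,<e,<e,t>>>; result <<e,<e,t>>,e>.
[[[sleeps believes] tall] [Paris allegedly]]: [Paris allegedly] is <<e,<e,t>>,e>, [[sleeps believes] tall] is <e,<e,t>>; result e.
[read [[[sleeps believes] tall] [Paris allegedly]]]: read is <e,<t,e>>, [[[sleeps believes] tall] [Paris allegedly]] is e; result <t,e>.

<t,e>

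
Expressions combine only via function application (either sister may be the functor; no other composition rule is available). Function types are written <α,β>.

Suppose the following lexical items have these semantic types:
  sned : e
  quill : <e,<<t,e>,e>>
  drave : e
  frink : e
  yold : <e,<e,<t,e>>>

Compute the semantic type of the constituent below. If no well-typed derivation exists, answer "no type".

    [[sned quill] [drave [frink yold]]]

[sned quill]: <e,<<t,e>,e>> applied to e yields <<t,e>,e>.
[frink yold]: <e,<e,<t,e>>> applied to e yields <e,<t,e>>.
[drave [frink yold]]: <e,<t,e>> applied to e yields <t,e>.
[[sned quill] [drave [frink yold]]]: <<t,e>,e> applied to <t,e> yields e.

e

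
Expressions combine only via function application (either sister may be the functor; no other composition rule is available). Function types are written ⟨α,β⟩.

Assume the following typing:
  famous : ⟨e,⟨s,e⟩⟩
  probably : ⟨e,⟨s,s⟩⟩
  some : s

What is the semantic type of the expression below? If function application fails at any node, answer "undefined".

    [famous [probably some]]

At [probably some]: neither ⟨e,⟨s,s⟩⟩ nor s can take the other as argument; the node is ill-typed.

undefined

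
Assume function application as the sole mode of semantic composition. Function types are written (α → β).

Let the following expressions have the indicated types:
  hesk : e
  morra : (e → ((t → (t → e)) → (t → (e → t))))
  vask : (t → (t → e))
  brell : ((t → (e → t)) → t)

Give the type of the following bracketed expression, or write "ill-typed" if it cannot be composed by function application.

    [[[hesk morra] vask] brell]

t

[hesk morra]: (e → ((t → (t → e)) → (t → (e → t)))) applied to e yields ((t → (t → e)) → (t → (e → t))).
[[hesk morra] vask]: ((t → (t → e)) → (t → (e → t))) applied to (t → (t → e)) yields (t → (e → t)).
[[[hesk morra] vask] brell]: ((t → (e → t)) → t) applied to (t → (e → t)) yields t.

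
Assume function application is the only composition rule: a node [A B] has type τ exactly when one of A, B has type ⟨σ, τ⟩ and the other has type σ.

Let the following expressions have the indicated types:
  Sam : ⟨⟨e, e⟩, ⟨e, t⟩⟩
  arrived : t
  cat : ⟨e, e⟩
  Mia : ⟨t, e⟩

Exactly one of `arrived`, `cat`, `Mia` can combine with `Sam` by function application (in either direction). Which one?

arrived : t — neither side's domain matches the other.
cat — combines: Sam : ⟨⟨e, e⟩, ⟨e, t⟩⟩ takes cat : ⟨e, e⟩ as argument, giving ⟨e, t⟩.
Mia : ⟨t, e⟩ — neither side's domain matches the other.

cat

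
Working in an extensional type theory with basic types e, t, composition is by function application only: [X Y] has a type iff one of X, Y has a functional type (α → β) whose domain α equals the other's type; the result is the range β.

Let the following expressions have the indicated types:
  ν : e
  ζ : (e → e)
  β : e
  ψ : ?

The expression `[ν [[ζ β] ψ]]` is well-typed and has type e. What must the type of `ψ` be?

[ν [[ζ β] ψ]] is required to be e. ν : e cannot yield e as functor, so [[ζ β] ψ] : (e → e).
[[ζ β] ψ] is required to be (e → e). [ζ β] : e cannot yield (e → e) as functor, so ψ : (e → (e → e)).

(e → (e → e))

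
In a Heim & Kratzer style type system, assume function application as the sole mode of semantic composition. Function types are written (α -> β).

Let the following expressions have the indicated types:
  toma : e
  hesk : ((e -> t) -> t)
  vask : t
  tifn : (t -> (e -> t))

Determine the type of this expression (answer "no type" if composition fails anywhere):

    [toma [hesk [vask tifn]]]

no type

[vask tifn]: tifn is (t -> (e -> t)), vask is t; result (e -> t).
[hesk [vask tifn]]: hesk is ((e -> t) -> t), [vask tifn] is (e -> t); result t.
At [toma [hesk [vask tifn]]]: neither e nor t can take the other as argument; the node is ill-typed.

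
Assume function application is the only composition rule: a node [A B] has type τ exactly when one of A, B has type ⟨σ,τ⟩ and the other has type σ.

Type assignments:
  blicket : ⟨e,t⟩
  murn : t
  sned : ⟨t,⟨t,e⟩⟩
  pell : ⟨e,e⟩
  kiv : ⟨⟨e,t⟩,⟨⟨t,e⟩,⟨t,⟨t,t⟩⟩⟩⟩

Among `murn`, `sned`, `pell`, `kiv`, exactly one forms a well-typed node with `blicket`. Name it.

kiv

murn : t — neither side's domain matches the other.
sned : ⟨t,⟨t,e⟩⟩ — neither side's domain matches the other.
pell : ⟨e,e⟩ — neither side's domain matches the other.
kiv — combines: kiv : ⟨⟨e,t⟩,⟨⟨t,e⟩,⟨t,⟨t,t⟩⟩⟩⟩ takes blicket : ⟨e,t⟩ as argument, giving ⟨⟨t,e⟩,⟨t,⟨t,t⟩⟩⟩.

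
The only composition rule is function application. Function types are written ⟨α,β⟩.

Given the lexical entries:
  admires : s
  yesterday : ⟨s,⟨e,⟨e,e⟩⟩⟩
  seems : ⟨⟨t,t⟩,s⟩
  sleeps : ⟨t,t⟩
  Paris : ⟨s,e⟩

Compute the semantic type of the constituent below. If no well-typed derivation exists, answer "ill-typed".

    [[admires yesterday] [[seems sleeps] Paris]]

⟨e,e⟩

At [admires yesterday], yesterday : ⟨s,⟨e,⟨e,e⟩⟩⟩ takes admires : s, giving ⟨e,⟨e,e⟩⟩.
At [seems sleeps], seems : ⟨⟨t,t⟩,s⟩ takes sleeps : ⟨t,t⟩, giving s.
At [[seems sleeps] Paris], Paris : ⟨s,e⟩ takes [seems sleeps] : s, giving e.
At [[admires yesterday] [[seems sleeps] Paris]], [admires yesterday] : ⟨e,⟨e,e⟩⟩ takes [[seems sleeps] Paris] : e, giving ⟨e,e⟩.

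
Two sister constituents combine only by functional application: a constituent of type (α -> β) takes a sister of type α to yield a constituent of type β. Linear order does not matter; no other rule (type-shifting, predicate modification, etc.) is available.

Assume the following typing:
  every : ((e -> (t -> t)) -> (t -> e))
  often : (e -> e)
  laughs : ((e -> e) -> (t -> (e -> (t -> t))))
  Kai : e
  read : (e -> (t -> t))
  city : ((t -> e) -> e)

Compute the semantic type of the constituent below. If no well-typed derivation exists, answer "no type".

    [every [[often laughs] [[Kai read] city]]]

[often laughs]: laughs is ((e -> e) -> (t -> (e -> (t -> t)))), often is (e -> e); result (t -> (e -> (t -> t))).
[Kai read]: read is (e -> (t -> t)), Kai is e; result (t -> t).
[[Kai read] city]: (t -> t) with ((t -> e) -> e) — neither is a function whose domain matches the other; composition fails here.

no type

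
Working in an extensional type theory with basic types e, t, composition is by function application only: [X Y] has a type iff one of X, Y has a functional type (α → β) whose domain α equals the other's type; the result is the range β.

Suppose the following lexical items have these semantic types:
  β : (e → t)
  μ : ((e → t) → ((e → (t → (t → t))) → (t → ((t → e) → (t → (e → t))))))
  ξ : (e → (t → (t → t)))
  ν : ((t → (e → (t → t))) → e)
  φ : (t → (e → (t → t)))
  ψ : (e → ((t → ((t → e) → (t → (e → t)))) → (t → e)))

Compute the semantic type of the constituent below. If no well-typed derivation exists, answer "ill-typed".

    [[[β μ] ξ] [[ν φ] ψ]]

(t → e)

[β μ]: μ is ((e → t) → ((e → (t → (t → t))) → (t → ((t → e) → (t → (e → t)))))), β is (e → t); result ((e → (t → (t → t))) → (t → ((t → e) → (t → (e → t))))).
[[β μ] ξ]: [β μ] is ((e → (t → (t → t))) → (t → ((t → e) → (t → (e → t))))), ξ is (e → (t → (t → t))); result (t → ((t → e) → (t → (e → t)))).
[ν φ]: ν is ((t → (e → (t → t))) → e), φ is (t → (e → (t → t))); result e.
[[ν φ] ψ]: ψ is (e → ((t → ((t → e) → (t → (e → t)))) → (t → e))), [ν φ] is e; result ((t → ((t → e) → (t → (e → t)))) → (t → e)).
[[[β μ] ξ] [[ν φ] ψ]]: [[ν φ] ψ] is ((t → ((t → e) → (t → (e → t)))) → (t → e)), [[β μ] ξ] is (t → ((t → e) → (t → (e → t)))); result (t → e).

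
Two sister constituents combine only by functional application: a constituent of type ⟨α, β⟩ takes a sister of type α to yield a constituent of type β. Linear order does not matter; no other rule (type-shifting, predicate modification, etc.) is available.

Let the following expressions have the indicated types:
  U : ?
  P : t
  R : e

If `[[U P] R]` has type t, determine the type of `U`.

[[U P] R] must have type t. The sister R has type e; that is not a function onto t, so [U P] must be the functor, of type ⟨e, t⟩.
[U P] must have type ⟨e, t⟩. The sister P has type t; that is not a function onto ⟨e, t⟩, so U must be the functor, of type ⟨t, ⟨e, t⟩⟩.

⟨t, ⟨e, t⟩⟩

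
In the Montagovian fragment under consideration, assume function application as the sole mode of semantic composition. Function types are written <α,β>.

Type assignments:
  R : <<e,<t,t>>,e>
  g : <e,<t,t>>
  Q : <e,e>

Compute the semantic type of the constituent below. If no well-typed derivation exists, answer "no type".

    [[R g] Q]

e

[R g] — R of type <<e,<t,t>>,e> combines with g of type <e,<t,t>>: type e.
[[R g] Q] — Q of type <e,e> combines with [R g] of type e: type e.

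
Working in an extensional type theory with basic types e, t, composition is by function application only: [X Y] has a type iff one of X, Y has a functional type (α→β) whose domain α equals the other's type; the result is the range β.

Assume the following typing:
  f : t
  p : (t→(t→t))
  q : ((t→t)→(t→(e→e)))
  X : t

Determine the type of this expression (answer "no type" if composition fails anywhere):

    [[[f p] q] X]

(e→e)

[f p]: p is (t→(t→t)), f is t; result (t→t).
[[f p] q]: q is ((t→t)→(t→(e→e))), [f p] is (t→t); result (t→(e→e)).
[[[f p] q] X]: [[f p] q] is (t→(e→e)), X is t; result (e→e).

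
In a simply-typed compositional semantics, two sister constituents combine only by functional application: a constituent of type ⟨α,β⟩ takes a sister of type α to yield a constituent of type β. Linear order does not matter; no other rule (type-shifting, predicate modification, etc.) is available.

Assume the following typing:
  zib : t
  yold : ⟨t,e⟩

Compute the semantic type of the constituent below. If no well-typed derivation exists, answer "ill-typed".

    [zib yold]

e

At [zib yold], yold : ⟨t,e⟩ takes zib : t, giving e.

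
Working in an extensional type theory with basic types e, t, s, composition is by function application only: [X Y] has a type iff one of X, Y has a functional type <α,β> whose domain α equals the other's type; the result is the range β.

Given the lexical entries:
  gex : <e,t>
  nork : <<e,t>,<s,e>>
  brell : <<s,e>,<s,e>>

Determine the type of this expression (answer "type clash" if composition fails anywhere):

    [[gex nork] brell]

[gex nork] — nork of type <<e,t>,<s,e>> combines with gex of type <e,t>: type <s,e>.
[[gex nork] brell] — brell of type <<s,e>,<s,e>> combines with [gex nork] of type <s,e>: type <s,e>.

<s,e>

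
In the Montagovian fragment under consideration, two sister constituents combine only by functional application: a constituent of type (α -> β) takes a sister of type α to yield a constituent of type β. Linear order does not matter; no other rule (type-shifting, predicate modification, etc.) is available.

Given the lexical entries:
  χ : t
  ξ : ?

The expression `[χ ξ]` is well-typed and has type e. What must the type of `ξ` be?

(t -> e)

For [χ ξ] to have type e with χ of type t, ξ must be the function: ξ : (t -> e).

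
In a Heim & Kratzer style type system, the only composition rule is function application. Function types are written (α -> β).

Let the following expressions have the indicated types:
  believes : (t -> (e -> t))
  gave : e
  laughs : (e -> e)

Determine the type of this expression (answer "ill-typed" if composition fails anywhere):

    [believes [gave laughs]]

[gave laughs]: laughs is (e -> e), gave is e; result e.
[believes [gave laughs]]: (t -> (e -> t)) with e — neither is a function whose domain matches the other; composition fails here.

ill-typed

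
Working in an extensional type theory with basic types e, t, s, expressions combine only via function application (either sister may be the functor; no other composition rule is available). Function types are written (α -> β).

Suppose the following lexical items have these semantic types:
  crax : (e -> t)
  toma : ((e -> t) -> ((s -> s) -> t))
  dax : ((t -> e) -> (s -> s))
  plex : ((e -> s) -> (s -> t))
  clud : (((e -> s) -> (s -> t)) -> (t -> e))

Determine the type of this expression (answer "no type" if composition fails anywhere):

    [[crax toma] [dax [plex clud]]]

At [crax toma], toma : ((e -> t) -> ((s -> s) -> t)) takes crax : (e -> t), giving ((s -> s) -> t).
At [plex clud], clud : (((e -> s) -> (s -> t)) -> (t -> e)) takes plex : ((e -> s) -> (s -> t)), giving (t -> e).
At [dax [plex clud]], dax : ((t -> e) -> (s -> s)) takes [plex clud] : (t -> e), giving (s -> s).
At [[crax toma] [dax [plex clud]]], [crax toma] : ((s -> s) -> t) takes [dax [plex clud]] : (s -> s), giving t.

t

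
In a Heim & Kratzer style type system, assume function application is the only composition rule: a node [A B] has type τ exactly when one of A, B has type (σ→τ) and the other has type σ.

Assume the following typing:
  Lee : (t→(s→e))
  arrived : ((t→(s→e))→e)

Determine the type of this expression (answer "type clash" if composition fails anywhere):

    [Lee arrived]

[Lee arrived]: arrived is ((t→(s→e))→e), Lee is (t→(s→e)); result e.

e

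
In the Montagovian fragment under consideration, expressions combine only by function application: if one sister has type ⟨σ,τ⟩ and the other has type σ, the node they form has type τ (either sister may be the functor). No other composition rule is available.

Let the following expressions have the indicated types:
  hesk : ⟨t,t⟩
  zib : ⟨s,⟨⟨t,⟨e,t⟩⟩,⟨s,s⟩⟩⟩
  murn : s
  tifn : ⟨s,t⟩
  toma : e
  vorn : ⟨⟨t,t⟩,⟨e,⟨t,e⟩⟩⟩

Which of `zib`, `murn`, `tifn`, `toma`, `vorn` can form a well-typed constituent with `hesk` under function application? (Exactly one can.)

zib : ⟨s,⟨⟨t,⟨e,t⟩⟩,⟨s,s⟩⟩⟩ — does not combine with hesk.
murn : s — does not combine with hesk.
tifn : ⟨s,t⟩ — does not combine with hesk.
toma : e — does not combine with hesk.
vorn — combines: vorn : ⟨⟨t,t⟩,⟨e,⟨t,e⟩⟩⟩ takes hesk : ⟨t,t⟩ as argument, giving ⟨e,⟨t,e⟩⟩.

vorn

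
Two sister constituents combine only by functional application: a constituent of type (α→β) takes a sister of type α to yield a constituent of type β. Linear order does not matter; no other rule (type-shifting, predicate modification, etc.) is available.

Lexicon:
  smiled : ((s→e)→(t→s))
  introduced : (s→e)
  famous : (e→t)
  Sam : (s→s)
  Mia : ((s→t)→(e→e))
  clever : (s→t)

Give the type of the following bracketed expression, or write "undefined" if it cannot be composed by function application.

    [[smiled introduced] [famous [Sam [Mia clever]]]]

[smiled introduced]: functor smiled : ((s→e)→(t→s)), argument introduced : (s→e); result (t→s).
[Mia clever]: functor Mia : ((s→t)→(e→e)), argument clever : (s→t); result (e→e).
[Sam [Mia clever]]: (s→s) with (e→e) — neither is a function whose domain matches the other; composition fails here.

undefined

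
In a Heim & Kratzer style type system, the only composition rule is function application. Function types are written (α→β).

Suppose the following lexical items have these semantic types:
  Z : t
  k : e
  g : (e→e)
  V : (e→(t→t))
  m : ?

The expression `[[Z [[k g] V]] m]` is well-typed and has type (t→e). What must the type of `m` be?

[[Z [[k g] V]] m] must have type (t→e). The sister [Z [[k g] V]] has type t; that is not a function onto (t→e), so m must be the functor, of type (t→(t→e)).

(t→(t→e))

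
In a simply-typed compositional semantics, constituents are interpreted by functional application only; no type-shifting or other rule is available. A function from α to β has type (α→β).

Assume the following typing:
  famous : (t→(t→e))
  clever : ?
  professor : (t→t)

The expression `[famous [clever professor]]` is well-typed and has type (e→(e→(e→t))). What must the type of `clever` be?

((t→t)→((t→(t→e))→(e→(e→(e→t)))))

[famous [clever professor]] is required to be (e→(e→(e→t))). famous : (t→(t→e)) cannot yield (e→(e→(e→t))) as functor, so [clever professor] : ((t→(t→e))→(e→(e→(e→t)))).
[clever professor] is required to be ((t→(t→e))→(e→(e→(e→t)))). professor : (t→t) cannot yield ((t→(t→e))→(e→(e→(e→t)))) as functor, so clever : ((t→t)→((t→(t→e))→(e→(e→(e→t))))).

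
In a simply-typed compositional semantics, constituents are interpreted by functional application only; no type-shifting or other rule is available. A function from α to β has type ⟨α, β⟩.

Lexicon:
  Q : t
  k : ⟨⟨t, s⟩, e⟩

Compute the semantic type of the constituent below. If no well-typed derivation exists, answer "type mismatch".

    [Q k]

[Q k]: t and ⟨⟨t, s⟩, e⟩ cannot combine by function application — type clash.

type mismatch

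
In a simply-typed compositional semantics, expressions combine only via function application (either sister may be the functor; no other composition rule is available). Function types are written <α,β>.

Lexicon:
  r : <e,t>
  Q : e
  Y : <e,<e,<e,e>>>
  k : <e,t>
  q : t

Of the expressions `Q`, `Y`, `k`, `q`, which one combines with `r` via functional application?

Q

Q — combines: r : <e,t> takes Q : e as argument, giving t.
Y : <e,<e,<e,e>>> — r needs e; Y needs e; neither fits.
k : <e,t> — r needs e; k needs e; neither fits.
q : t — r needs e; q needs nothing (atomic); neither fits.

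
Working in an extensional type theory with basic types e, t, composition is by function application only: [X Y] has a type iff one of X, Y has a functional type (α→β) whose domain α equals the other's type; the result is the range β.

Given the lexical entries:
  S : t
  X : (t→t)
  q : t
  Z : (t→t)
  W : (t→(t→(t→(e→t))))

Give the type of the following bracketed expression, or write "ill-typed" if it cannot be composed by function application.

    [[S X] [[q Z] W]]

[S X] — X of type (t→t) combines with S of type t: type t.
[q Z] — Z of type (t→t) combines with q of type t: type t.
[[q Z] W] — W of type (t→(t→(t→(e→t)))) combines with [q Z] of type t: type (t→(t→(e→t))).
[[S X] [[q Z] W]] — [[q Z] W] of type (t→(t→(e→t))) combines with [S X] of type t: type (t→(e→t)).

(t→(e→t))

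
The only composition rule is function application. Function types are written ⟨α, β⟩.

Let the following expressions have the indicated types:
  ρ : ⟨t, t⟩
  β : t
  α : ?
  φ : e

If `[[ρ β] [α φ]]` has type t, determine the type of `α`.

⟨e, ⟨t, t⟩⟩

At [[ρ β] [α φ]] (required: t): [ρ β] is t, which is not a function with range t; hence [α φ] is the functor — type ⟨t, t⟩.
At [α φ] (required: ⟨t, t⟩): φ is e, which is not a function with range ⟨t, t⟩; hence α is the functor — type ⟨e, ⟨t, t⟩⟩.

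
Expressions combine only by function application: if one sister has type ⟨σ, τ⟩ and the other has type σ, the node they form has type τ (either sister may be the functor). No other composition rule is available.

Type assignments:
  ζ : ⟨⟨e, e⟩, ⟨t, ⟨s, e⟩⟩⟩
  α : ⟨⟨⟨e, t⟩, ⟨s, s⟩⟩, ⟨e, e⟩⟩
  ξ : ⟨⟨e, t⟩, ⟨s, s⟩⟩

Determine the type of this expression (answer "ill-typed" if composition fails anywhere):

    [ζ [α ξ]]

[α ξ]: functor α : ⟨⟨⟨e, t⟩, ⟨s, s⟩⟩, ⟨e, e⟩⟩, argument ξ : ⟨⟨e, t⟩, ⟨s, s⟩⟩; result ⟨e, e⟩.
[ζ [α ξ]]: functor ζ : ⟨⟨e, e⟩, ⟨t, ⟨s, e⟩⟩⟩, argument [α ξ] : ⟨e, e⟩; result ⟨t, ⟨s, e⟩⟩.

⟨t, ⟨s, e⟩⟩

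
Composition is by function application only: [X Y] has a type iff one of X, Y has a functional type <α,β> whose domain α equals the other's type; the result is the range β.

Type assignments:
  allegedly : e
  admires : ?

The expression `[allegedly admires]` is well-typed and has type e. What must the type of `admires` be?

<e,e>

[allegedly admires] is required to be e. allegedly : e cannot yield e as functor, so admires : <e,e>.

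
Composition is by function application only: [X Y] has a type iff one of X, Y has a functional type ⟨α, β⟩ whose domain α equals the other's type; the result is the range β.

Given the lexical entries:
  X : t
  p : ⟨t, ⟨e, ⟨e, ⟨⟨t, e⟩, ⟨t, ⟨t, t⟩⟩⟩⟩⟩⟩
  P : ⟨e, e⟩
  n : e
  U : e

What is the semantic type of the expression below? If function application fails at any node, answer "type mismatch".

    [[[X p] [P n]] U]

[X p]: functor p : ⟨t, ⟨e, ⟨e, ⟨⟨t, e⟩, ⟨t, ⟨t, t⟩⟩⟩⟩⟩⟩, argument X : t; result ⟨e, ⟨e, ⟨⟨t, e⟩, ⟨t, ⟨t, t⟩⟩⟩⟩⟩.
[P n]: functor P : ⟨e, e⟩, argument n : e; result e.
[[X p] [P n]]: functor [X p] : ⟨e, ⟨e, ⟨⟨t, e⟩, ⟨t, ⟨t, t⟩⟩⟩⟩⟩, argument [P n] : e; result ⟨e, ⟨⟨t, e⟩, ⟨t, ⟨t, t⟩⟩⟩⟩.
[[[X p] [P n]] U]: functor [[X p] [P n]] : ⟨e, ⟨⟨t, e⟩, ⟨t, ⟨t, t⟩⟩⟩⟩, argument U : e; result ⟨⟨t, e⟩, ⟨t, ⟨t, t⟩⟩⟩.

⟨⟨t, e⟩, ⟨t, ⟨t, t⟩⟩⟩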